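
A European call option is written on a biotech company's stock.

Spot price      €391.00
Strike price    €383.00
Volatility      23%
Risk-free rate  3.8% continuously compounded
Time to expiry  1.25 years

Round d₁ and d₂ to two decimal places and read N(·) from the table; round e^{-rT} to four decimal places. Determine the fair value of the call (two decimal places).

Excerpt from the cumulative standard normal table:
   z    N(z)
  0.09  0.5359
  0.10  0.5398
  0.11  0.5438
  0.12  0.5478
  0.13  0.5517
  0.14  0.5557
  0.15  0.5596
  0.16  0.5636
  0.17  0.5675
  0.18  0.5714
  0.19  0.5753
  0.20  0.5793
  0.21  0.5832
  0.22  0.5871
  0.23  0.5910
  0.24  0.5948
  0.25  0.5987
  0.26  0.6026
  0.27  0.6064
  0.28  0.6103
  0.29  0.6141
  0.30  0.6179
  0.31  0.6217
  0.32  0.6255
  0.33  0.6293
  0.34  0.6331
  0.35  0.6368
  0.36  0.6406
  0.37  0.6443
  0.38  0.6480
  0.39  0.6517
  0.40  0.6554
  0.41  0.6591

€51.86

σ√T = 0.23·√1.25 = 0.2571
d₁ = [ln(391/383) + (0.038 + 0.23²/2)·1.25] / 0.2571 = [0.0207 + 0.0806] / 0.2571 = 0.3937 → 0.39
d₂ = d₁ − σ√T = 0.3937 − 0.2571 = 0.1365 → 0.14
e^(−rT) = e^(−0.038·1.25) = 0.9536
C = 391·N(0.39) − 383·0.9536·N(0.14) = 391·0.6517 − 383·0.9536·0.5557 = 254.8147 − 202.9576 = 51.8571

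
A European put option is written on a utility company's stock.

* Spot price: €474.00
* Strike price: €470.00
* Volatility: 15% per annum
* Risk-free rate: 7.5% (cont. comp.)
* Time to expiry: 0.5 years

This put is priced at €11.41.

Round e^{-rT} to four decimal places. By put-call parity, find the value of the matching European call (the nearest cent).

exp(−rT) = exp(−0.075·0.5) = 0.9632
Put-call parity: C − P = S − K·e^(−rT) = 474 − 470·0.9632 = 474 − 452.7040 = 21.2960
C = P + (C − P) = 11.41 + (21.2960) = 32.7060

€32.71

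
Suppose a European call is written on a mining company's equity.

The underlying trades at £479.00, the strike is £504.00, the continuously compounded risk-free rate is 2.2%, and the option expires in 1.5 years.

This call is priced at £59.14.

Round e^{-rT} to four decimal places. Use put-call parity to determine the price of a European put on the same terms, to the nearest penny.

£67.76

e^(−rT) = e^(−0.022·1.5) = 0.9675
Put-call parity: C − P = S − K·e^(−rT) = 479 − 504·0.9675 = 479 − 487.6200 = -8.6200
P = C − (C − P) = 59.14 − (-8.6200) = 67.7600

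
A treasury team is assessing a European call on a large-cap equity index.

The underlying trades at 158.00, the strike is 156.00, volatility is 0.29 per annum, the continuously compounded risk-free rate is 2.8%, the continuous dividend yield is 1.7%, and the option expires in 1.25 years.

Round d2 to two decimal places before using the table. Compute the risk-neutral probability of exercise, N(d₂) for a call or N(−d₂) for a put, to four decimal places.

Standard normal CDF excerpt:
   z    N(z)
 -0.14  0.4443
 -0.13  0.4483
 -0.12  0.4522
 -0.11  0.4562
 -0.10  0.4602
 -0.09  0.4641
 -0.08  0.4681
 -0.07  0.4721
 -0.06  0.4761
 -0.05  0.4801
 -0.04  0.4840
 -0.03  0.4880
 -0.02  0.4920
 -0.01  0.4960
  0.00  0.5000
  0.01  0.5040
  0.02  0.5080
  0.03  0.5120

0.4681

σ√T = 0.29·√1.25 = 0.3242
d₁ = [ln(158/156) + (0.028 − 0.017 + ½·0.29²)·1.25] / (σ√T) = (0.0127 + 0.0663) / 0.3242 = 0.2438 ≈ 0.24
d₂ = 0.2438 − 0.3242 = -0.0804 ≈ -0.08
Risk-neutral Pr[S_T > K] = N(d₂) = N(-0.08) = 0.4681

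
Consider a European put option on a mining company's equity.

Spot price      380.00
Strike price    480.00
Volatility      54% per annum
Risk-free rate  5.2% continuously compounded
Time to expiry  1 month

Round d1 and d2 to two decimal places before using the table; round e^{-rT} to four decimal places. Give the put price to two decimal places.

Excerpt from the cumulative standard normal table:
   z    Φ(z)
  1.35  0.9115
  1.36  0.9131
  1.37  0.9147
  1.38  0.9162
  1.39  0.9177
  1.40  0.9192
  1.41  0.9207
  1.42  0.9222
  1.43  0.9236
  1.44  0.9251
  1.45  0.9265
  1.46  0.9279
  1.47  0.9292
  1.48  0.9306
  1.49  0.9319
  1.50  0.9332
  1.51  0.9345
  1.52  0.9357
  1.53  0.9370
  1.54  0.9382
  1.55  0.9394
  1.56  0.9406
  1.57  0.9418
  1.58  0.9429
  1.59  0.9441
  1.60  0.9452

100.25

σ√T = 0.54 × 0.2887 = 0.1559
d₁ = [ln(380/480) + (0.052 + 0.54²/2)·0.08333] / 0.1559 = [-0.2336 + 0.0165] / 0.1559 = -1.3929 which rounds to -1.39
d₂ = d₁ − σ√T = -1.3929 − 0.1559 = -1.5488 which rounds to -1.55
e^(−rT) = e^(−0.052·0.08333) = 0.9957
P = 480·0.9957·N(1.55) − 380·N(1.39) = 480·0.9957·0.9394 − 380·0.9177 = 448.9731 − 348.7260 = 100.2471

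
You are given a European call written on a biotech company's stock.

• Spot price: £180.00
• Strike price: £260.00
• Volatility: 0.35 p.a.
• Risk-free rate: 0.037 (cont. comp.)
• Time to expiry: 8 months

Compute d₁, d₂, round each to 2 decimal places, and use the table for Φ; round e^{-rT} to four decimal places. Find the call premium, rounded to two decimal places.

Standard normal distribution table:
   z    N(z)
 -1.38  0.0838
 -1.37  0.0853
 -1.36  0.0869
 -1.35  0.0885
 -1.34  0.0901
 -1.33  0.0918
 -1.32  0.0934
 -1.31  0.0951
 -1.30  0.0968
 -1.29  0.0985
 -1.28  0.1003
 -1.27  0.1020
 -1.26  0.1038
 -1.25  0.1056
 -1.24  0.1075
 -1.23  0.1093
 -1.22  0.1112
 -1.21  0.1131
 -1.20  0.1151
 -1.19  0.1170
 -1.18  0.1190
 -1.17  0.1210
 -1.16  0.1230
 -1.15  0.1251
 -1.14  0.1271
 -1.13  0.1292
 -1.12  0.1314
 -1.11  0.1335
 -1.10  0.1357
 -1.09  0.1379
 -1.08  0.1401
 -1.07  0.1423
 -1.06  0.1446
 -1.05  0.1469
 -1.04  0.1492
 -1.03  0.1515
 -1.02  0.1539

T = 0.6667;  σ√T = 0.2858
d₁ = [ln(180/260) + (0.037 + ½·0.35²)·0.6667] / (σ√T) = (-0.3677 + 0.0655) / 0.2858 = -1.0576 which rounds to -1.06
d₂ = -1.0576 − 0.2858 = -1.3433 which rounds to -1.34
e^(−rT) = e^(−0.037·0.6667) = 0.9756
N(d₁) = N(-1.06) = 0.1446;  N(d₂) = N(-1.34) = 0.0901
C = 180·0.1446 − 260·0.9756·0.0901 = 26.0280 − 22.8544 = 3.1736

£3.17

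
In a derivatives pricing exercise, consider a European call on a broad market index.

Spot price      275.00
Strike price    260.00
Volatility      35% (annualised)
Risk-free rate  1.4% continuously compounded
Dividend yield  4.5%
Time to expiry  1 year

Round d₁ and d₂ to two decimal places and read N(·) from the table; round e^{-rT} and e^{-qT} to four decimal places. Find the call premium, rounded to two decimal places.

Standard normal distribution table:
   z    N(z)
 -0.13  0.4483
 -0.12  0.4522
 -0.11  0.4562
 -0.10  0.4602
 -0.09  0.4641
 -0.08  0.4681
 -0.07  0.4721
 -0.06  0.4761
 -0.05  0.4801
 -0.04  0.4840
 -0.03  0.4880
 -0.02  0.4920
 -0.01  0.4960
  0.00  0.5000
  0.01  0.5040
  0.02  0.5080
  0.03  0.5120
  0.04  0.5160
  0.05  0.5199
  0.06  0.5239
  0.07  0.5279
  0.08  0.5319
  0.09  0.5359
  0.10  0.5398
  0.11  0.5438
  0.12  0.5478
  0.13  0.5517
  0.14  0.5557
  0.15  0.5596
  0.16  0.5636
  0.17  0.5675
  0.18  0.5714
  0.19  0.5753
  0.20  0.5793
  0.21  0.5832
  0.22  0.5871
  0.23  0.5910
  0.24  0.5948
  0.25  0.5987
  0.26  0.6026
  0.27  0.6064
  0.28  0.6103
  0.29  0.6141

T = 1;  σ√T = 0.3500
d₁ = [ln(275/260) + (0.014 − 0.045 + 0.35²/2)·1] / 0.3500 = [0.0561 + 0.0302] / 0.3500 = 0.2467 ⇒ 0.25
d₂ = d₁ − σ√T = 0.2467 − 0.3500 = -0.1033 ⇒ -0.10
exp(−qT) = exp(−0.045·1) = 0.9560;  exp(−rT) = exp(−0.014·1) = 0.9861
N(d₁) = N(0.25) = 0.5987;  N(d₂) = N(-0.10) = 0.4602
C = 275·0.9560·0.5987 − 260·0.9861·0.4602 = 157.3982 − 117.9888 = 39.4094

39.41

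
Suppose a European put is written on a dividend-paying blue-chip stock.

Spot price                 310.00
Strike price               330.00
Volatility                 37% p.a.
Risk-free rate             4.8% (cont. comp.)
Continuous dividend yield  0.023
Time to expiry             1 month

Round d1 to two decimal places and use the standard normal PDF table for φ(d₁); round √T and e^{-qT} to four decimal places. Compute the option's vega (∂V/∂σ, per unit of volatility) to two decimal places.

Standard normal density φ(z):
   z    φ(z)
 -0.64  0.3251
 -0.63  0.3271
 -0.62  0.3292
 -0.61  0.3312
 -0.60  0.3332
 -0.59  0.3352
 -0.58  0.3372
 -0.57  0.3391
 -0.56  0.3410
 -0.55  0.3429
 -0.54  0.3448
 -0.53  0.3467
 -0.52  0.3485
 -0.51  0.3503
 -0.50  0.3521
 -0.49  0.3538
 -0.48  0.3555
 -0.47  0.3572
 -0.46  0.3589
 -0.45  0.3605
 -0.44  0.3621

31.29

T = 0.08333;  σ√T = 0.1068
ln(S/K) + (r − q + σ²/2)T = ln(310/330) + (0.048 − 0.023 + 0.37²/2)·0.08333 = -0.0625 + 0.0078 = -0.0547
d₁ = -0.0547 / 0.1068 = -0.5124 which rounds to -0.51
√T = √0.08333 = 0.2887
φ(d₁) = φ(-0.51) = 0.3503
e^(−qT) = e^(−0.023·0.08333) = 0.9981
vega = S·e^(−qT)·φ(d₁)·√T = 310·0.9981·0.3503·0.2887 = 31.2912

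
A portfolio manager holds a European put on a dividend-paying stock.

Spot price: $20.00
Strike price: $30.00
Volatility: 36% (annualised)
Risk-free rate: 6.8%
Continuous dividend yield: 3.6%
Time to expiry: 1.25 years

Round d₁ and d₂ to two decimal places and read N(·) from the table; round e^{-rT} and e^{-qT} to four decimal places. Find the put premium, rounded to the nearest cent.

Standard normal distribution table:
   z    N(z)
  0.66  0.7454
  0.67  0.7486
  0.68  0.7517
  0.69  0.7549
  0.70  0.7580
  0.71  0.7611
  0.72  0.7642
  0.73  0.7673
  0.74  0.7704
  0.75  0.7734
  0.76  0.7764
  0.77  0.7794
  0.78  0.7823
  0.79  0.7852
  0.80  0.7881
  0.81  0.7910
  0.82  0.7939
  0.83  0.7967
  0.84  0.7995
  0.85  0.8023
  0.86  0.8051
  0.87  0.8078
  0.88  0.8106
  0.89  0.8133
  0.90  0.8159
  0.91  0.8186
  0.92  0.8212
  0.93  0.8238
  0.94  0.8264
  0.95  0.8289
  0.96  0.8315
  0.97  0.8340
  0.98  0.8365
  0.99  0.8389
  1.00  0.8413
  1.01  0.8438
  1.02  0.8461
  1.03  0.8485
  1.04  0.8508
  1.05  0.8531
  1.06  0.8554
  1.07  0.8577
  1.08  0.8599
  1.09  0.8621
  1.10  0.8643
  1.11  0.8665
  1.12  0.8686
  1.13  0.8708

T = 1.25;  σ√T = 0.4025
d₁ = [ln(20/30) + (0.068 − 0.036 + 0.36²/2)·1.25] / 0.4025 = [-0.4055 + 0.1210] / 0.4025 = -0.7068 which rounds to -0.71
d₂ = d₁ − σ√T = -0.7068 − 0.4025 = -1.1093 which rounds to -1.11
e^(−qT) = e^(−0.036·1.25) = 0.9560;  e^(−rT) = e^(−0.068·1.25) = 0.9185
N(−d₂) = N(1.11) = 0.8665;  N(−d₁) = N(0.71) = 0.7611
P = 30·0.9185·0.8665 − 20·0.9560·0.7611 = 23.8764 − 14.5522 = 9.3242

$9.32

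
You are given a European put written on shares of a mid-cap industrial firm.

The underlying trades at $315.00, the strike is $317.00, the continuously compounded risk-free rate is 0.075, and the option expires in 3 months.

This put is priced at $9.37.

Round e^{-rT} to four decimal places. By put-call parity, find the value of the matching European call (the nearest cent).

$13.27

exp(−rT) = exp(−0.075·0.25) = 0.9814
Put-call parity: C − P = S − K·e^(−rT) = 315 − 317·0.9814 = 315 − 311.1038 = 3.8962
C = P + (C − P) = 9.37 + (3.8962) = 13.2662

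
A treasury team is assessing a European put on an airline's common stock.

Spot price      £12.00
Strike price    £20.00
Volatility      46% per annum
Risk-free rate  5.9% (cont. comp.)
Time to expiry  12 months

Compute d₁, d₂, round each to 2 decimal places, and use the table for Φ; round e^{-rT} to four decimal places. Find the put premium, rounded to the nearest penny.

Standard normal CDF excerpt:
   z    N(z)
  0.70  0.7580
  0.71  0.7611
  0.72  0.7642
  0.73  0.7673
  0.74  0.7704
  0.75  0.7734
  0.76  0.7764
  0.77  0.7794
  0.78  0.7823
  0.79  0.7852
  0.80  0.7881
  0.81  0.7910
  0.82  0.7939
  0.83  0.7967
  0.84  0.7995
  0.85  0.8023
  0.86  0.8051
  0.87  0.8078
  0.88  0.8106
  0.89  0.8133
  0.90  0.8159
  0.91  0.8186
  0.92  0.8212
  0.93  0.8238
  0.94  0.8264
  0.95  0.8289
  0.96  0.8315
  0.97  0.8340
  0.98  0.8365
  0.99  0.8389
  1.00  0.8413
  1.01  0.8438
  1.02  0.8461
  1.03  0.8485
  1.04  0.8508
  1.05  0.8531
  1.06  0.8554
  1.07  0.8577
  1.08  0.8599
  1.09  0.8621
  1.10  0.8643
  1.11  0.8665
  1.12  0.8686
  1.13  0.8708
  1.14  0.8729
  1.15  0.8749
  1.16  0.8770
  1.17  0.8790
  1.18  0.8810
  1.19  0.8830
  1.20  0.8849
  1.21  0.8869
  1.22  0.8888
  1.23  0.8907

T = 1;  σ√T = 0.4600
d₁ = [ln(12/20) + (0.059 + ½·0.46²)·1] / (σ√T) = (-0.5108 + 0.1648) / 0.4600 = -0.7522 ⇒ -0.75
d₂ = -0.7522 − 0.4600 = -1.2122 ⇒ -1.21
exp(−rT) = exp(−0.059·1) = 0.9427
N(−d₂) = N(1.21) = 0.8869;  N(−d₁) = N(0.75) = 0.7734
P = 20·0.9427·0.8869 − 12·0.7734 = 16.7216 − 9.2808 = 7.4408

£7.44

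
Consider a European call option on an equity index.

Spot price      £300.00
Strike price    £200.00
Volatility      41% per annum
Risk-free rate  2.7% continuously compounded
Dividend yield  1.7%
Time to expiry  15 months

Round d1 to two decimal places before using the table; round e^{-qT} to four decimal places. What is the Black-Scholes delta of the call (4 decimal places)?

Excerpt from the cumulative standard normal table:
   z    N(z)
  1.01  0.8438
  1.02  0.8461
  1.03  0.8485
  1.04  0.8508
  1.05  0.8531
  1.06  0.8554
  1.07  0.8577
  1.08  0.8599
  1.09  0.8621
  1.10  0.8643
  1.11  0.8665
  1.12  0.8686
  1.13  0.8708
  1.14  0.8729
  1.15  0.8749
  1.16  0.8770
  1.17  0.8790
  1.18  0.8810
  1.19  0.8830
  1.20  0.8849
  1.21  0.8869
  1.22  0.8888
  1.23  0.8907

σ√T = 0.41 × 1.1180 = 0.4584
d₁ = [ln(300/200) + (0.027 − 0.017 + 0.41²/2)·1.25] / 0.4584 = [0.4055 + 0.1176] / 0.4584 = 1.1410 → 1.14
N(d₁) = N(1.14) = 0.8729
Δ_call = exp(−qT)·N(d₁) = 0.9790·0.8729 = 0.8546

0.8546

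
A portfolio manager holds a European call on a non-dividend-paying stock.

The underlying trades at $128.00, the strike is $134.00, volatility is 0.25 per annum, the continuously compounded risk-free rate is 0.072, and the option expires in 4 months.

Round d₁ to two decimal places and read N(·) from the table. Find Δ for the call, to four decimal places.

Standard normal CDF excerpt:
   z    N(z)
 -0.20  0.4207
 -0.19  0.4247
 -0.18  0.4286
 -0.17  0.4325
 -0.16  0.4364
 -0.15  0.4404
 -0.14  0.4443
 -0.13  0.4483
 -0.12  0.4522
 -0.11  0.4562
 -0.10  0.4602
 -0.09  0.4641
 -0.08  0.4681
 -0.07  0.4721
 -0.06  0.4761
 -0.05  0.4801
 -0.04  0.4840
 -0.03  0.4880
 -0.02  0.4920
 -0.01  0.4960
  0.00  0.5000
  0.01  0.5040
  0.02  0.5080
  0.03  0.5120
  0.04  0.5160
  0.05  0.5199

σ√T = 0.25 × 0.5774 = 0.1443
d₁ = [ln(128/134) + (0.072 + 0.25²/2)·0.3333] / 0.1443 = [-0.0458 + 0.0344] / 0.1443 = -0.0789 → -0.08
N(d₁) = N(-0.08) = 0.4681
Δ_call = N(d₁) = 0.4681

0.4681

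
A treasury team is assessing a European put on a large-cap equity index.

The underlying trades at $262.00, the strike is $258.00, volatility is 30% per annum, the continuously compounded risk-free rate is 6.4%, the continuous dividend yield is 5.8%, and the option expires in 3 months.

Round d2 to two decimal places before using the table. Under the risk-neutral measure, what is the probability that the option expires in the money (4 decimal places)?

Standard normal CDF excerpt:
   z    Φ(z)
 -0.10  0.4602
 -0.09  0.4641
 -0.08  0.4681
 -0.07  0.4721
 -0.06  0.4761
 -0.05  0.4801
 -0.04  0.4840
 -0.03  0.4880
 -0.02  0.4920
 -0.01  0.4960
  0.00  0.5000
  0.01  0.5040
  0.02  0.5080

0.4840

T = 0.25;  σ√T = 0.1500
d₁ = [ln(262/258) + (0.064 − 0.058 + ½·0.3²)·0.25] / (σ√T) = (0.0154 + 0.0127) / 0.1500 = 0.1876 which rounds to 0.19
d₂ = 0.1876 − 0.1500 = 0.0376 which rounds to 0.04
Risk-neutral Pr[S_T < K] = N(−d₂) = N(-0.04) = 0.4840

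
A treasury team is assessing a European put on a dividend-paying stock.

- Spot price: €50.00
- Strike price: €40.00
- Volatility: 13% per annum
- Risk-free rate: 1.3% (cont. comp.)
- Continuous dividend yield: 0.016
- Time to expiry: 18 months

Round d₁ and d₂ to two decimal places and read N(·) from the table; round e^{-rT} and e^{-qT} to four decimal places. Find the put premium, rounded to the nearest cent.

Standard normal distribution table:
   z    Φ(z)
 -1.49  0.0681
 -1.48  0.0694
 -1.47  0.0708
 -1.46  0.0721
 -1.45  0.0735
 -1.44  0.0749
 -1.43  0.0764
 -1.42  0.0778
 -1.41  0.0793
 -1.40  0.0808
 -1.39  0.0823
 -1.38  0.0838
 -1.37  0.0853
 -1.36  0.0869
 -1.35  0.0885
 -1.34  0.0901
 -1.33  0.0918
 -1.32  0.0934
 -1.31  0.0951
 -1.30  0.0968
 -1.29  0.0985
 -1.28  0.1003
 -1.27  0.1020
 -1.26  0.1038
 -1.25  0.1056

σ√T = 0.13·√1.5 = 0.1592
d₁ = [ln(50/40) + (0.013 − 0.016 + ½·0.13²)·1.5] / (σ√T) = (0.2231 + 0.0082) / 0.1592 = 1.4529 ⇒ 1.45
d₂ = 1.4529 − 0.1592 = 1.2936 ⇒ 1.29
e^(−qT) = e^(−0.016·1.5) = 0.9763;  e^(−rT) = e^(−0.013·1.5) = 0.9807
P = 40·0.9807·N(-1.29) − 50·0.9763·N(-1.45) = 40·0.9807·0.0985 − 50·0.9763·0.0735 = 3.8640 − 3.5879 = 0.2761

€0.28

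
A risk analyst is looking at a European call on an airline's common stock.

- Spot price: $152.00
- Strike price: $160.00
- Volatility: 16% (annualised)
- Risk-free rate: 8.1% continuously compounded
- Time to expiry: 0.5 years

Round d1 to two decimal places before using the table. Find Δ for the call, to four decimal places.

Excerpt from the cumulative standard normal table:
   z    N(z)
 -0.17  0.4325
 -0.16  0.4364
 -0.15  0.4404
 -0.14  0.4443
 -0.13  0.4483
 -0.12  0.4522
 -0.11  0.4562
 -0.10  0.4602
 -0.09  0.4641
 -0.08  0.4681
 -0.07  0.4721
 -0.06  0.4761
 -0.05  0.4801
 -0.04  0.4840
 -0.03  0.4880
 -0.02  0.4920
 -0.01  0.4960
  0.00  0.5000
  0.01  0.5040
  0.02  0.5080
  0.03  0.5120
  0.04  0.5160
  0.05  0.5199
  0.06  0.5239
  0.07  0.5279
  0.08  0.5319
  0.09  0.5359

σ√T = 0.16·√0.5 = 0.1131
d₁ = [ln(152/160) + (0.081 + ½·0.16²)·0.5] / (σ√T) = (-0.0513 + 0.0469) / 0.1131 = -0.0388 which rounds to -0.04
N(d₁) = N(-0.04) = 0.4840
Δ_call = N(d₁) = 0.4840

0.4840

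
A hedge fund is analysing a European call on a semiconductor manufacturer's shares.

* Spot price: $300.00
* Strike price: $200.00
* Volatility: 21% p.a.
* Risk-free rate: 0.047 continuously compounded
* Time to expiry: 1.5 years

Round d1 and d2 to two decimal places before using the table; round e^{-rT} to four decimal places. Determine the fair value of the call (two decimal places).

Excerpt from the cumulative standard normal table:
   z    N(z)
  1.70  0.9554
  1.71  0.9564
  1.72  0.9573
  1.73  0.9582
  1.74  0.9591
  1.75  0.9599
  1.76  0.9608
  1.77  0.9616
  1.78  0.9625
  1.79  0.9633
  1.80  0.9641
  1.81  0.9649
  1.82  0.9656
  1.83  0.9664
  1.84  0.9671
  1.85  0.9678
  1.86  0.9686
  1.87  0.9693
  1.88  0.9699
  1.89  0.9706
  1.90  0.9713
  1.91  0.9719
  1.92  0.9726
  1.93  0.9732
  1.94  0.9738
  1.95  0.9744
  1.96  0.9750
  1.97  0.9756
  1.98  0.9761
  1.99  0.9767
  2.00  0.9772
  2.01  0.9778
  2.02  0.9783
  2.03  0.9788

$114.41

σ√T = 0.21 × 1.2247 = 0.2572
d₁ = [ln(300/200) + (0.047 + 0.21²/2)·1.5] / 0.2572 = [0.4055 + 0.1036] / 0.2572 = 1.9792 ⇒ 1.98
d₂ = d₁ − σ√T = 1.9792 − 0.2572 = 1.7220 ⇒ 1.72
exp(−rT) = exp(−0.047·1.5) = 0.9319
C = 300·N(1.98) − 200·0.9319·N(1.72) = 300·0.9761 − 200·0.9319·0.9573 = 292.8300 − 178.4216 = 114.4084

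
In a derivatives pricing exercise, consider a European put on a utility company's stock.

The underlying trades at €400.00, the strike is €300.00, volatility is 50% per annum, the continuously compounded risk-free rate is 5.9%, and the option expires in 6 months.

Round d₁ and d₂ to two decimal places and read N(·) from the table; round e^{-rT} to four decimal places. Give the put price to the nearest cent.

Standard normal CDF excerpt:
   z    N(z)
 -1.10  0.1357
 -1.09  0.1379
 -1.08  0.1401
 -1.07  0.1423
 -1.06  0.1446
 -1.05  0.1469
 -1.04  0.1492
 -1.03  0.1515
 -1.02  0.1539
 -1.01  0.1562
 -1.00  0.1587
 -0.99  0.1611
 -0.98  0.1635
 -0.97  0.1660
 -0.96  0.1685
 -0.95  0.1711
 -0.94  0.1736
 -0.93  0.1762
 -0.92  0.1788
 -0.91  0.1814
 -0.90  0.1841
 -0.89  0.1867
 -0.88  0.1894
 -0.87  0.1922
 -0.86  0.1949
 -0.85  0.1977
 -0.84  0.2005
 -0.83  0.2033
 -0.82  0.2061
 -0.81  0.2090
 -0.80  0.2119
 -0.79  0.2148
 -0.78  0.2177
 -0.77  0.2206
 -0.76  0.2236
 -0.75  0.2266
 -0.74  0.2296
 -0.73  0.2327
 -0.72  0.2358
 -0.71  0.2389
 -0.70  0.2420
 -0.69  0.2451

€11.76

σ√T = 0.5·√0.5 = 0.3536
d₁ = [ln(400/300) + (0.059 + 0.5²/2)·0.5] / 0.3536 = [0.2877 + 0.0920] / 0.3536 = 1.0739 → 1.07
d₂ = d₁ − σ√T = 1.0739 − 0.3536 = 0.7203 → 0.72
exp(−rT) = exp(−0.059·0.5) = 0.9709
N(−d₂) = N(-0.72) = 0.2358;  N(−d₁) = N(-1.07) = 0.1423
P = 300·0.9709·0.2358 − 400·0.1423 = 68.6815 − 56.9200 = 11.7615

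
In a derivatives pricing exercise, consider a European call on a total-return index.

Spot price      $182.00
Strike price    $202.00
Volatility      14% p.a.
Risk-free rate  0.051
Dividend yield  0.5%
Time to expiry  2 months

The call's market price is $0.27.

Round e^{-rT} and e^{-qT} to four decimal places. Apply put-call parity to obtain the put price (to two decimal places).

e^(−qT) = e^(−0.005·0.1667) = 0.9992;  e^(−rT) = e^(−0.051·0.1667) = 0.9915
Put-call parity: C − P = S·e^(−qT) − K·e^(−rT) = 182·0.9992 − 202·0.9915 = 181.8544 − 200.2830 = -18.4286
P = C − (C − P) = 0.27 − (-18.4286) = 18.6986

$18.70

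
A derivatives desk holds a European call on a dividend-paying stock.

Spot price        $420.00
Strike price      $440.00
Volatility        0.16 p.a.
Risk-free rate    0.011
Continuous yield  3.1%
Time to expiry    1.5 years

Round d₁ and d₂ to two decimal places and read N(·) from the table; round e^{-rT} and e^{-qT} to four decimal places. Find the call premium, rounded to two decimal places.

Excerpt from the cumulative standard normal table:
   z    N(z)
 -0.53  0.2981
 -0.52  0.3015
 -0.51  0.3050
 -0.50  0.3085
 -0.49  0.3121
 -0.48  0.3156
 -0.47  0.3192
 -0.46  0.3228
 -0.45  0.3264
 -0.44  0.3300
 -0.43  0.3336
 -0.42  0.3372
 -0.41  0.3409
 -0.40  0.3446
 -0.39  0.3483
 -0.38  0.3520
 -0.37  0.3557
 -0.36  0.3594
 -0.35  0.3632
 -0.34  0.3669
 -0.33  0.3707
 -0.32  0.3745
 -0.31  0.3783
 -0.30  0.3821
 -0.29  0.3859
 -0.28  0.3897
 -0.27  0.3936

$19.65

σ√T = 0.16·√1.5 = 0.1960
ln(S/K) + (r − q + σ²/2)T = ln(420/440) + (0.011 − 0.031 + 0.16²/2)·1.5 = -0.0465 − 0.0108 = -0.0573
d₁ = -0.0573 / 0.1960 = -0.2925 ≈ -0.29
d₂ = d₁ − σ√T = -0.2925 − 0.1960 = -0.4885 ≈ -0.49
exp(−qT) = exp(−0.031·1.5) = 0.9546;  exp(−rT) = exp(−0.011·1.5) = 0.9836
C = 420·0.9546·N(-0.29) − 440·0.9836·N(-0.49) = 420·0.9546·0.3859 − 440·0.9836·0.3121 = 154.7197 − 135.0719 = 19.6478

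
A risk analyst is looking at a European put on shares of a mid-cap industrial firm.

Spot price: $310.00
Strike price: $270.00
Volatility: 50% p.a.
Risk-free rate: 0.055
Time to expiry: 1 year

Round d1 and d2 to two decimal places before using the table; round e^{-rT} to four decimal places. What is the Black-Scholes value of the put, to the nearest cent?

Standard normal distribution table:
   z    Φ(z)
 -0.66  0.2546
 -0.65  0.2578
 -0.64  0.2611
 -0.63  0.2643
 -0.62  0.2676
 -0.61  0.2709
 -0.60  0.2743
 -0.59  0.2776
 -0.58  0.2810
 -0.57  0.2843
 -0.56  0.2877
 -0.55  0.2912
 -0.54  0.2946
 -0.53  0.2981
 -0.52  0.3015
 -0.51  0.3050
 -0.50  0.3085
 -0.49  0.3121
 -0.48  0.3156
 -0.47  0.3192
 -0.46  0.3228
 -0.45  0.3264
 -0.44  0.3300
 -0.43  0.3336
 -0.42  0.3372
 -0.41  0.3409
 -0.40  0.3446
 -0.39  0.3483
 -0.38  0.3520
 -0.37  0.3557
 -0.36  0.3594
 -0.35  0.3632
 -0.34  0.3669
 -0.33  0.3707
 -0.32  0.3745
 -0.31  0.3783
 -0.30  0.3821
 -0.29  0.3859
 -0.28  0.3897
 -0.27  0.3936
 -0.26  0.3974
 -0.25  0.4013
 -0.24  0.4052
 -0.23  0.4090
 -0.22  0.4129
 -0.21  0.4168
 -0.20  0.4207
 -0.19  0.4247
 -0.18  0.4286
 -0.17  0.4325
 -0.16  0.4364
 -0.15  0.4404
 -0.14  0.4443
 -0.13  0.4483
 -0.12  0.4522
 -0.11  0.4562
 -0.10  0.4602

T = 1;  σ√T = 0.5000
d₁ = [ln(310/270) + (0.055 + 0.5²/2)·1] / 0.5000 = [0.1382 + 0.1800] / 0.5000 = 0.6363 ≈ 0.64
d₂ = d₁ − σ√T = 0.6363 − 0.5000 = 0.1363 ≈ 0.14
e^(−rT) = e^(−0.055·1) = 0.9465
N(−d₂) = N(-0.14) = 0.4443;  N(−d₁) = N(-0.64) = 0.2611
P = 270·0.9465·0.4443 − 310·0.2611 = 113.5431 − 80.9410 = 32.6021

$32.60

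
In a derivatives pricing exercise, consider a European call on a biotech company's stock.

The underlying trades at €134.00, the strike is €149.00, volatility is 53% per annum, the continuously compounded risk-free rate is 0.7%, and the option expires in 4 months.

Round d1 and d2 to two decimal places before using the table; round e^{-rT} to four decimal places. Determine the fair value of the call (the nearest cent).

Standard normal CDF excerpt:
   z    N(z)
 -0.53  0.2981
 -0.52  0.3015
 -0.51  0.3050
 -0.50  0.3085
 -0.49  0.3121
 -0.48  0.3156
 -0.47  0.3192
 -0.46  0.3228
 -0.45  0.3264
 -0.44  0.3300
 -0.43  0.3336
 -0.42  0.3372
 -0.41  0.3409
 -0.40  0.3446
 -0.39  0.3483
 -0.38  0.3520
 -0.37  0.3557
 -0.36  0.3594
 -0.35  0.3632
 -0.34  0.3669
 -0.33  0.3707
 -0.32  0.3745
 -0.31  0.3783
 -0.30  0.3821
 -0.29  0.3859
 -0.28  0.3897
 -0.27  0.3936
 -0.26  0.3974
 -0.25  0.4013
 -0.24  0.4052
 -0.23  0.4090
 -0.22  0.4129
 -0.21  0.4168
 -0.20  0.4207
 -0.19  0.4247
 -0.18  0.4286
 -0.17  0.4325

σ√T = 0.53 × 0.5774 = 0.3060
d₁ = [ln(134/149) + (0.007 + ½·0.53²)·0.3333] / (σ√T) = (-0.1061 + 0.0492) / 0.3060 = -0.1861 ≈ -0.19
d₂ = -0.1861 − 0.3060 = -0.4921 ≈ -0.49
e^(−rT) = e^(−0.007·0.3333) = 0.9977
C = 134·N(-0.19) − 149·0.9977·N(-0.49) = 134·0.4247 − 149·0.9977·0.3121 = 56.9098 − 46.3959 = 10.5139

€10.51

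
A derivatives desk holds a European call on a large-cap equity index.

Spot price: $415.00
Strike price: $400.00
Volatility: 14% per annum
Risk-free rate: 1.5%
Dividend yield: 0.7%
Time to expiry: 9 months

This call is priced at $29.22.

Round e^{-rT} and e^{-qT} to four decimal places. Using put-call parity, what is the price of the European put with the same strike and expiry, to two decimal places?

exp(−qT) = exp(−0.007·0.75) = 0.9948;  exp(−rT) = exp(−0.015·0.75) = 0.9888
Put-call parity: C − P = S·e^(−qT) − K·e^(−rT) = 415·0.9948 − 400·0.9888 = 412.8420 − 395.5200 = 17.3220
P = C − (C − P) = 29.22 − (17.3220) = 11.8980

$11.90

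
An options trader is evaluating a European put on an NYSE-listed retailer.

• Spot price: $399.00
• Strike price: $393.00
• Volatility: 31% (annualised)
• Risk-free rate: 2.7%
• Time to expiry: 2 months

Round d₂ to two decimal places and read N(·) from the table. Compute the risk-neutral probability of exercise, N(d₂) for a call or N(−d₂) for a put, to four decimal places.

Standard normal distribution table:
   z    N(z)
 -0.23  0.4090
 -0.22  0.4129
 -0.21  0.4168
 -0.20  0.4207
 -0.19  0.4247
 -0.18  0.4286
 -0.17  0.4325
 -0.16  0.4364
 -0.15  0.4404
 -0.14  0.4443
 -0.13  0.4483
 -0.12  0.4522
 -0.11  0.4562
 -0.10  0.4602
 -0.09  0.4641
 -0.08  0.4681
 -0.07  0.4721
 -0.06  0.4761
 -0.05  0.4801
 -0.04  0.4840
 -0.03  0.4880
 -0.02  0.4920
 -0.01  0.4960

0.4641

T = 0.1667;  σ√T = 0.1266
d₁ = [ln(399/393) + (0.027 + ½·0.31²)·0.1667] / (σ√T) = (0.0152 + 0.0125) / 0.1266 = 0.2186 ⇒ 0.22
d₂ = 0.2186 − 0.1266 = 0.0920 ⇒ 0.09
Risk-neutral Pr[S_T < K] = N(−d₂) = N(-0.09) = 0.4641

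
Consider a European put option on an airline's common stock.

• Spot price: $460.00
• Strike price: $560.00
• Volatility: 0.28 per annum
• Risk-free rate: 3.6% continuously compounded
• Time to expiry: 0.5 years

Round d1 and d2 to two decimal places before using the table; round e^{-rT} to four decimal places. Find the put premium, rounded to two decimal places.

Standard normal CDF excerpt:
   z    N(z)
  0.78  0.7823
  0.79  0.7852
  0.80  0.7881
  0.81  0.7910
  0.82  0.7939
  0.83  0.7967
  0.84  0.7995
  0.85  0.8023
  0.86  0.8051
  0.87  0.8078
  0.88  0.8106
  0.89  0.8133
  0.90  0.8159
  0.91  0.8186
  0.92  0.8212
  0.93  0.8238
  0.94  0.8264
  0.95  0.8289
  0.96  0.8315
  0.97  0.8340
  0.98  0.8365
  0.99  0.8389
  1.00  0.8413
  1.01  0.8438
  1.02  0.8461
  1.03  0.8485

$100.22

σ√T = 0.28·√0.5 = 0.1980
d₁ = [ln(460/560) + (0.036 + 0.28²/2)·0.5] / 0.1980 = [-0.1967 + 0.0376] / 0.1980 = -0.8036 ≈ -0.80
d₂ = d₁ − σ√T = -0.8036 − 0.1980 = -1.0016 ≈ -1.00
e^(−rT) = e^(−0.036·0.5) = 0.9822
P = 560·0.9822·N(1.00) − 460·N(0.80) = 560·0.9822·0.8413 − 460·0.7881 = 462.7419 − 362.5260 = 100.2159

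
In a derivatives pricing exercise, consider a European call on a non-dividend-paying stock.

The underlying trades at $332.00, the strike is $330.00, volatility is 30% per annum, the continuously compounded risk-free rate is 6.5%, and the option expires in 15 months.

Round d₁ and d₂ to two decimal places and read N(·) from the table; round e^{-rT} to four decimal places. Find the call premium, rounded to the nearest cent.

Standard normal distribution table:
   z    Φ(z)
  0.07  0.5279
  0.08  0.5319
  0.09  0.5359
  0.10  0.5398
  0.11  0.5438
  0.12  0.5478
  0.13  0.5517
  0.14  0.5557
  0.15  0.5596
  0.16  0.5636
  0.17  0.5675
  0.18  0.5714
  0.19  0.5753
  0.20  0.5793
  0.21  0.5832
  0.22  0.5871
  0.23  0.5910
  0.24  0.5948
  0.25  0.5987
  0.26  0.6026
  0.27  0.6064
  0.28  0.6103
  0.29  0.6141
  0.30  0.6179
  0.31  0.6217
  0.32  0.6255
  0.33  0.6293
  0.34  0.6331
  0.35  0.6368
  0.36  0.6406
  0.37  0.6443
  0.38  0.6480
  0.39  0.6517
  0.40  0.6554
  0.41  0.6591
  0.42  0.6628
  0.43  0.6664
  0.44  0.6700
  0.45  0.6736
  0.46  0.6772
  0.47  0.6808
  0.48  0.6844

$58.19

T = 1.25;  σ√T = 0.3354
ln(S/K) + (r + σ²/2)T = ln(332/330) + (0.065 + 0.3²/2)·1.25 = 0.0060 + 0.1375 = 0.1435
d₁ = 0.1435 / 0.3354 = 0.4280 which rounds to 0.43
d₂ = d₁ − σ√T = 0.4280 − 0.3354 = 0.0926 which rounds to 0.09
exp(−rT) = exp(−0.065·1.25) = 0.9220
N(d₁) = N(0.43) = 0.6664;  N(d₂) = N(0.09) = 0.5359
C = 332·0.6664 − 330·0.9220·0.5359 = 221.2448 − 163.0529 = 58.1919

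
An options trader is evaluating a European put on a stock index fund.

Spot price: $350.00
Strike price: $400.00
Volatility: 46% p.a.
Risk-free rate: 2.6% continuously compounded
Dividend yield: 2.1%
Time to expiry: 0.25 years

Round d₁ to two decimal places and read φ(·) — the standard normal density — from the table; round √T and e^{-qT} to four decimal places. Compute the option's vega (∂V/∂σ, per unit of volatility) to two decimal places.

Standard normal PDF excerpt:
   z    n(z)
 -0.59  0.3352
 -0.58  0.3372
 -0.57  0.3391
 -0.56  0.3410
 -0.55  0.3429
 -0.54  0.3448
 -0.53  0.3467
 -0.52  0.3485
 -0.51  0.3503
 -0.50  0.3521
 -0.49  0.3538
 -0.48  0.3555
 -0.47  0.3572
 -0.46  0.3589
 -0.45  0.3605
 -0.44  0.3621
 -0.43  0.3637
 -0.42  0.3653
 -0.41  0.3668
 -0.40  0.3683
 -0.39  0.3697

T = 0.25;  σ√T = 0.2300
ln(S/K) + (r − q + σ²/2)T = ln(350/400) + (0.026 − 0.021 + 0.46²/2)·0.25 = -0.1335 + 0.0277 = -0.1058
d₁ = -0.1058 / 0.2300 = -0.4601 which rounds to -0.46
√T = √0.25 = 0.5000
φ(d₁) = φ(-0.46) = 0.3589
e^(−qT) = e^(−0.021·0.25) = 0.9948
vega = S·e^(−qT)·φ(d₁)·√T = 350·0.9948·0.3589·0.5000 = 62.4809

62.48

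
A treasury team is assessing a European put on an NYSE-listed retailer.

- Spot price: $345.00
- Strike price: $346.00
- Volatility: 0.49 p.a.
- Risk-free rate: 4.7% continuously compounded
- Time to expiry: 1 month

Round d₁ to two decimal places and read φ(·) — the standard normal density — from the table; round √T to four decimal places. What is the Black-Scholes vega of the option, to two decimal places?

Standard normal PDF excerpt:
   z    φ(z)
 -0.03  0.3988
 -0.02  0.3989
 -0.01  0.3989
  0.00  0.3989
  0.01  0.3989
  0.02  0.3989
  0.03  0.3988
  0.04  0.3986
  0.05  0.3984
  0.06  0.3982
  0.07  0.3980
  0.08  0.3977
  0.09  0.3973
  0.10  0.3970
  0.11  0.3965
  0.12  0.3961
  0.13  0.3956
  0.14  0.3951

39.61

σ√T = 0.49·√0.08333 = 0.1415
d₁ = [ln(345/346) + (0.047 + 0.49²/2)·0.08333] / 0.1415 = [-0.0029 + 0.0139] / 0.1415 = 0.0780 ⇒ 0.08
√T = √0.08333 = 0.2887
φ(d₁) = φ(0.08) = 0.3977
vega = S·φ(d₁)·√T = 345·0.3977·0.2887 = 39.6115
(The call has the same vega.)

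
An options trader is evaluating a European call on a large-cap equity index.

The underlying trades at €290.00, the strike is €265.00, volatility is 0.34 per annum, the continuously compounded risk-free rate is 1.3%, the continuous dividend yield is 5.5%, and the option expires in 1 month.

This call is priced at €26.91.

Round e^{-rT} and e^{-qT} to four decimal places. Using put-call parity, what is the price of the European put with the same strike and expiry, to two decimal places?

exp(−qT) = exp(−0.055·0.08333) = 0.9954;  exp(−rT) = exp(−0.013·0.08333) = 0.9989
Put-call parity: C − P = S·e^(−qT) − K·e^(−rT) = 290·0.9954 − 265·0.9989 = 288.6660 − 264.7085 = 23.9575
P = C − (C − P) = 26.91 − (23.9575) = 2.9525

€2.95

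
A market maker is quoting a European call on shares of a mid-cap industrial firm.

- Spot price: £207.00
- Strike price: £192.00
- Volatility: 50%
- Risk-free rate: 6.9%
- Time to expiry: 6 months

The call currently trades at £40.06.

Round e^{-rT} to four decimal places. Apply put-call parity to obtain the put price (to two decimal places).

exp(−rT) = exp(−0.069·0.5) = 0.9661
Put-call parity: C − P = S − K·e^(−rT) = 207 − 192·0.9661 = 207 − 185.4912 = 21.5088
P = C − (C − P) = 40.06 − (21.5088) = 18.5512

£18.55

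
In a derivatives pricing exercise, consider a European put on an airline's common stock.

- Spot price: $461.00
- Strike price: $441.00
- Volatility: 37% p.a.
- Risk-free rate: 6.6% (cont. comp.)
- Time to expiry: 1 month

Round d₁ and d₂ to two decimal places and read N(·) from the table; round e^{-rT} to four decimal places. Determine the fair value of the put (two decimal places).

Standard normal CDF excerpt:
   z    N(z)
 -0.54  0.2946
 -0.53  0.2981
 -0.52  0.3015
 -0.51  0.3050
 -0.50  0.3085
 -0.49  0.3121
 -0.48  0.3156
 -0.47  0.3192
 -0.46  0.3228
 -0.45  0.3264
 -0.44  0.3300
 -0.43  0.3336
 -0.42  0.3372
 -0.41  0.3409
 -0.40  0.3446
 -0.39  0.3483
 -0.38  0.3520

T = 0.08333;  σ√T = 0.1068
ln(S/K) + (r + σ²/2)T = ln(461/441) + (0.066 + 0.37²/2)·0.08333 = 0.0444 + 0.0112 = 0.0556
d₁ = 0.0556 / 0.1068 = 0.5202 which rounds to 0.52
d₂ = d₁ − σ√T = 0.5202 − 0.1068 = 0.4133 which rounds to 0.41
e^(−rT) = e^(−0.066·0.08333) = 0.9945
P = 441·0.9945·N(-0.41) − 461·N(-0.52) = 441·0.9945·0.3409 − 461·0.3015 = 149.5100 − 138.9915 = 10.5185

$10.52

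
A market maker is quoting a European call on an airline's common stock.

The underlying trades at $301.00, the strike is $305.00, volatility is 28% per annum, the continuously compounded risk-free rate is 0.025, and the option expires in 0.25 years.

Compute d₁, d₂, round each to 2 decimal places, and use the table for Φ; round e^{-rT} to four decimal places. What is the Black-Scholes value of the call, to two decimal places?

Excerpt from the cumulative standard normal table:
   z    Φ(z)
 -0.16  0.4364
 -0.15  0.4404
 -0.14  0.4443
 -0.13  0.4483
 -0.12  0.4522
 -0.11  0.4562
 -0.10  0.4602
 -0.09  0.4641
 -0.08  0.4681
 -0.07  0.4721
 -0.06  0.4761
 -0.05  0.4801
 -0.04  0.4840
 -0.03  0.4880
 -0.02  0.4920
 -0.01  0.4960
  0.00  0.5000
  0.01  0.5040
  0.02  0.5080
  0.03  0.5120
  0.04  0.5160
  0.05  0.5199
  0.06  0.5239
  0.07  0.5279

$15.84

σ√T = 0.28 × 0.5000 = 0.1400
ln(S/K) + (r + σ²/2)T = ln(301/305) + (0.025 + 0.28²/2)·0.25 = -0.0132 + 0.0161 = 0.0028
d₁ = 0.0028 / 0.1400 = 0.0203 which rounds to 0.02
d₂ = d₁ − σ√T = 0.0203 − 0.1400 = -0.1197 which rounds to -0.12
exp(−rT) = exp(−0.025·0.25) = 0.9938
N(d₁) = N(0.02) = 0.5080;  N(d₂) = N(-0.12) = 0.4522
C = 301·0.5080 − 305·0.9938·0.4522 = 152.9080 − 137.0659 = 15.8421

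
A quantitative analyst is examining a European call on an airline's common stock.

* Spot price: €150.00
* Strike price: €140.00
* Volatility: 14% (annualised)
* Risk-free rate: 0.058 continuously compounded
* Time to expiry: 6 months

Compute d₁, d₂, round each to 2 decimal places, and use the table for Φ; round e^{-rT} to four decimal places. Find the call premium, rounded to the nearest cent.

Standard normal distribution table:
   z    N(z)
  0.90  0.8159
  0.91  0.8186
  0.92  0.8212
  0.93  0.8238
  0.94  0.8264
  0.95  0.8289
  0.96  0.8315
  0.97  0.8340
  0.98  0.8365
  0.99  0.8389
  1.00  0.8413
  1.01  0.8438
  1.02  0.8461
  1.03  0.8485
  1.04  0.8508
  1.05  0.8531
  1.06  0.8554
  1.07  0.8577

σ√T = 0.14·√0.5 = 0.0990
d₁ = [ln(150/140) + (0.058 + 0.14²/2)·0.5] / 0.0990 = [0.0690 + 0.0339] / 0.0990 = 1.0394 ≈ 1.04
d₂ = d₁ − σ√T = 1.0394 − 0.0990 = 0.9404 ≈ 0.94
e^(−rT) = e^(−0.058·0.5) = 0.9714
N(d₁) = N(1.04) = 0.8508;  N(d₂) = N(0.94) = 0.8264
C = 150·0.8508 − 140·0.9714·0.8264 = 127.6200 − 112.3871 = 15.2329

€15.23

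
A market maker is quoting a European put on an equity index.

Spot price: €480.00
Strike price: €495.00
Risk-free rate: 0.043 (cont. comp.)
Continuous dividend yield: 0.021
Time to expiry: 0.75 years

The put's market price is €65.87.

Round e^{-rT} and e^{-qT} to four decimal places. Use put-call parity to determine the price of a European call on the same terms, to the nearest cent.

€59.07

e^(−qT) = e^(−0.021·0.75) = 0.9844;  e^(−rT) = e^(−0.043·0.75) = 0.9683
Put-call parity: C − P = S·e^(−qT) − K·e^(−rT) = 480·0.9844 − 495·0.9683 = 472.5120 − 479.3085 = -6.7965
C = P + (C − P) = 65.87 + (-6.7965) = 59.0735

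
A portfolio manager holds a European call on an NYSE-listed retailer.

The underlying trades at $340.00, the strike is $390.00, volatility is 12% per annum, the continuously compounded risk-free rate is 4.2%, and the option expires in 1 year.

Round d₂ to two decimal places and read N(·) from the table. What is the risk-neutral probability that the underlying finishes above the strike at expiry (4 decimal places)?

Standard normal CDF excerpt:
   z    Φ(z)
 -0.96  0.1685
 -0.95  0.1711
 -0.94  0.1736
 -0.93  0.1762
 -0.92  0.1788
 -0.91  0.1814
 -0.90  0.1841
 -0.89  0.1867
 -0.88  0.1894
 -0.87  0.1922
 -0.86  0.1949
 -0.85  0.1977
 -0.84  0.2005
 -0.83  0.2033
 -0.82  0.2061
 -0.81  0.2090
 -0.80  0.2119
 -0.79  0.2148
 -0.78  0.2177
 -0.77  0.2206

σ√T = 0.12·√1 = 0.1200
d₁ = [ln(340/390) + (0.042 + 0.12²/2)·1] / 0.1200 = [-0.1372 + 0.0492] / 0.1200 = -0.7333 ⇒ -0.73
d₂ = d₁ − σ√T = -0.7333 − 0.1200 = -0.8533 ⇒ -0.85
Risk-neutral Pr[S_T > K] = N(d₂) = N(-0.85) = 0.1977

0.1977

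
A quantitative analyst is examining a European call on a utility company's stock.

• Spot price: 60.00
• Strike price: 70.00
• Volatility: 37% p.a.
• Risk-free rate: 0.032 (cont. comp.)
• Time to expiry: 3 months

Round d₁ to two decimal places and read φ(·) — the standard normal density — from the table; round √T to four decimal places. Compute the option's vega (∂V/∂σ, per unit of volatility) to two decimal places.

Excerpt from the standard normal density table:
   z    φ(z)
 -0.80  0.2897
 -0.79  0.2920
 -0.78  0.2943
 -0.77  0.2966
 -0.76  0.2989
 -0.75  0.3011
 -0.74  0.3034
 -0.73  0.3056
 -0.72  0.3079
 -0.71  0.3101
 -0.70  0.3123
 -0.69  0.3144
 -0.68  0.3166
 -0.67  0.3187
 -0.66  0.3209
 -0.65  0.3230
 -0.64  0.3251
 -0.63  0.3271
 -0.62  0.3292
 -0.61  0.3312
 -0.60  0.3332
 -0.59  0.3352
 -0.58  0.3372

9.37

T = 0.25;  σ√T = 0.1850
d₁ = [ln(60/70) + (0.032 + 0.37²/2)·0.25] / 0.1850 = [-0.1542 + 0.0251] / 0.1850 = -0.6975 which rounds to -0.70
√T = √0.25 = 0.5000
φ(d₁) = φ(-0.70) = 0.3123
vega = S·φ(d₁)·√T = 60·0.3123·0.5000 = 9.3690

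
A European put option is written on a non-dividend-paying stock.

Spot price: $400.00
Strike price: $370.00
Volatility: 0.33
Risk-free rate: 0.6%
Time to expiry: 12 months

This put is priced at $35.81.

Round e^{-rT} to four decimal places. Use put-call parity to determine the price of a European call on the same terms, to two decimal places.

$68.03

e^(−rT) = e^(−0.006·1) = 0.9940
Put-call parity: C − P = S − K·e^(−rT) = 400 − 370·0.9940 = 400 − 367.7800 = 32.2200
C = P + (C − P) = 35.81 + (32.2200) = 68.0300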